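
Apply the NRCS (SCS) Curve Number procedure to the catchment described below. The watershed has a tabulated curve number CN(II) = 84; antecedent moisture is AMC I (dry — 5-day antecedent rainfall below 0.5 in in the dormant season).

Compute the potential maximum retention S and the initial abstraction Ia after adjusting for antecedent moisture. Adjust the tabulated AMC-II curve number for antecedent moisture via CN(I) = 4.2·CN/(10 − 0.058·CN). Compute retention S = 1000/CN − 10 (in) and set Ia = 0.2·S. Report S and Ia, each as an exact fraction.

S = 2000/441 in ≈ 4.535 in; Ia = 400/441 in ≈ 0.907 in

CN(I) from CN(II)=84: (4.2·84)/(10 − 0.058·84) = 44100/641 ≈ 68.799
Retention S: 1000/CN − 10 with CN=68.799 → S = 2000/441 ≈ 4.535 in
Ia = 0.2·(2000/441) = 400/441 in ≈ 0.907 in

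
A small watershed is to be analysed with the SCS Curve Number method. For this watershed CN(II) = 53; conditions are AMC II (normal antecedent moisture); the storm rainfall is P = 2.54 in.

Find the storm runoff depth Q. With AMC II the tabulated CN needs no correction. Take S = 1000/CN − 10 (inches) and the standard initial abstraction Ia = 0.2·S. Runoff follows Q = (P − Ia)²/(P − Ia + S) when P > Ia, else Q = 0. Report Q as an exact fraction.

CN(II) = 53; AMC II needs no correction.
Retention S: 1000/CN − 10 with CN=53.000 → S = 470/53 ≈ 8.868 in
Ia = 0.2·(470/53) = 94/53 in ≈ 1.774 in
Since P=2.540 > Ia=1.774: effective rainfall P−Ia = 2031/2650 in
Runoff Q = (P−Ia)²/(P−Ia+S) = (0.766)²/(0.766+8.868) = 4124961/67657150 ≈ 0.061 in

Q = 4124961/67657150 in ≈ 0.061 in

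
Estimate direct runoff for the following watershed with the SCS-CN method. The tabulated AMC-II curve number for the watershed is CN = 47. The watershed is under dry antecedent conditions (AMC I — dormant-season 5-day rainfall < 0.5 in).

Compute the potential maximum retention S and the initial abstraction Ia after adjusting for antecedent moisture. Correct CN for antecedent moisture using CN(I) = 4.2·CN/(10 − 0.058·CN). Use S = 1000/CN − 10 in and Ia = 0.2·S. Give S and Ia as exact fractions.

Adjust CN=47 to AMC I: 4.2·47/(10 − 0.058·47) → (987/5) ÷ (3637/500) = 98700/3637 ≈ 27.138
Max retention: S = 1000/(98700/3637) − 10 = 26500/987 in (≈ 26.849 in)
Ia = 0.2S: 0.2·26.849 = 5.370 in (exactly 5300/987)

S = 26500/987 in ≈ 26.849 in; Ia = 5300/987 in ≈ 5.370 in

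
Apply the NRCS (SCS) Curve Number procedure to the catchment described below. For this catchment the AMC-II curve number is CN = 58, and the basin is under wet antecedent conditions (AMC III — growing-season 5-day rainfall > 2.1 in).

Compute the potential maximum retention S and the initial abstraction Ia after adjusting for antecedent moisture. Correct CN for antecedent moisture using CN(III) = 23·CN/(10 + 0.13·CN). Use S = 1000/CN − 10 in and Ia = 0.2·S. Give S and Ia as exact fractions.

CN(III) from CN(II)=58: (23·58)/(10 + 0.13·58) = 66700/877 ≈ 76.055
Max retention: S = 1000/(66700/877) − 10 = 2100/667 in (≈ 3.148 in)
Ia = 0.2S: 0.2·3.148 = 0.630 in (exactly 420/667)

S = 2100/667 in ≈ 3.148 in; Ia = 420/667 in ≈ 0.630 in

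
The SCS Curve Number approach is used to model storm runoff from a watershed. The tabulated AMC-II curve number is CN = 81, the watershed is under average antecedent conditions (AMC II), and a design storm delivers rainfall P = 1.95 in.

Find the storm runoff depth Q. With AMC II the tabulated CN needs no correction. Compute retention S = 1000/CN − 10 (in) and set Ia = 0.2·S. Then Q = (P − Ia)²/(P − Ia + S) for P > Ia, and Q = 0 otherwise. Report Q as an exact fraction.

Average conditions: CN = 81 (no AMC adjustment).
S = 1000/81 − 10 = 190/81 in ≈ 2.346 in
Initial abstraction Ia = S/5 = (190/81)/5 = 38/81 ≈ 0.469 in
P − Ia = 1.950 − 0.469 = 2399/1620 ≈ 1.481 in (> 0, runoff occurs)
Q = (2399/1620)²/((2399/1620) + 190/81) = (5755201/2624400)/(6199/1620) = 5755201/10042380 in ≈ 0.573 in

Q = 5755201/10042380 in ≈ 0.573 in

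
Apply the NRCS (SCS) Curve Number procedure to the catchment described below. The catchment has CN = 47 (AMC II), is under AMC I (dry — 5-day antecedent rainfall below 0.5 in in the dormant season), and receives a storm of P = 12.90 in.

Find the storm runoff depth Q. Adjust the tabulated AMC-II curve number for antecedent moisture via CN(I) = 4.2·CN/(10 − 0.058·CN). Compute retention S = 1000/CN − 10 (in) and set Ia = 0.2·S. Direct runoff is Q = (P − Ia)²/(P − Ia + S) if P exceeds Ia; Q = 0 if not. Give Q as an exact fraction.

CN(I) from CN(II)=47: (4.2·47)/(10 − 0.058·47) = 98700/3637 ≈ 27.138
Retention S: 1000/CN − 10 with CN=27.138 → S = 26500/987 ≈ 26.849 in
Ia = 0.2·(26500/987) = 5300/987 in ≈ 5.370 in
Since P=12.900 > Ia=5.370: effective rainfall P−Ia = 74323/9870 in
Q: (74323/9870)² ÷ (339323/9870) = 5523908329/3349118010 in (≈ 1.649 in)

Q = 5523908329/3349118010 in ≈ 1.649 in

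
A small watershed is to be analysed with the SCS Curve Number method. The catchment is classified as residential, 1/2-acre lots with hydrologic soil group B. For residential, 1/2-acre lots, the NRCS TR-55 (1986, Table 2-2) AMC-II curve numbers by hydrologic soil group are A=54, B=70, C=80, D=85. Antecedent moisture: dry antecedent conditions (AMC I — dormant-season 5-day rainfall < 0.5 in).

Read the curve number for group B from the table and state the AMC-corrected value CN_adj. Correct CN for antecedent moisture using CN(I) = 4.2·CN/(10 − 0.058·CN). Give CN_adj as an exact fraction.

CN_adj = 4900/99 ≈ 49.495

NRCS table: residential, 1/2-acre lots, soil group B → CN(II) = 70
CN(I) from CN(II)=70: (4.2·70)/(10 − 0.058·70) = 4900/99 ≈ 49.495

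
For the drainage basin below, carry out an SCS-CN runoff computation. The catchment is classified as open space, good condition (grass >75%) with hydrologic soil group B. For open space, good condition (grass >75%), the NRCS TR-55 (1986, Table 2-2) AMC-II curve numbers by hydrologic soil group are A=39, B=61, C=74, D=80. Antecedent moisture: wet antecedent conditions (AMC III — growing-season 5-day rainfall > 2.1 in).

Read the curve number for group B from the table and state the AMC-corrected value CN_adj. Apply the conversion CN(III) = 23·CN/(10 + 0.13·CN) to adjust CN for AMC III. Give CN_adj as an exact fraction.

NRCS table: open space, good condition (grass >75%), soil group B → CN(II) = 61
Wet (AMC III): CN(III) = 23·61/(10 + 0.13·61) = 1403/(1793/100) = 140300/1793 ≈ 78.249

CN_adj = 140300/1793 ≈ 78.249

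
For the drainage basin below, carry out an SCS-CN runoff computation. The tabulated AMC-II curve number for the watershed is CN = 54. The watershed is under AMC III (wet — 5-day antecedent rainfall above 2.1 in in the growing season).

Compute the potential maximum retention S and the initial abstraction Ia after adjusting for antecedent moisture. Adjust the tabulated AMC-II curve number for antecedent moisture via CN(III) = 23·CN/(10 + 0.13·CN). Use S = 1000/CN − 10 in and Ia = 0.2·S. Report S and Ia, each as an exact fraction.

Wet (AMC III): CN(III) = 23·54/(10 + 0.13·54) = 1242/(851/50) = 2700/37 ≈ 72.973
Max retention: S = 1000/(2700/37) − 10 = 100/27 in (≈ 3.704 in)
Ia = 0.2S: 0.2·3.704 = 0.741 in (exactly 20/27)

S = 100/27 in ≈ 3.704 in; Ia = 20/27 in ≈ 0.741 in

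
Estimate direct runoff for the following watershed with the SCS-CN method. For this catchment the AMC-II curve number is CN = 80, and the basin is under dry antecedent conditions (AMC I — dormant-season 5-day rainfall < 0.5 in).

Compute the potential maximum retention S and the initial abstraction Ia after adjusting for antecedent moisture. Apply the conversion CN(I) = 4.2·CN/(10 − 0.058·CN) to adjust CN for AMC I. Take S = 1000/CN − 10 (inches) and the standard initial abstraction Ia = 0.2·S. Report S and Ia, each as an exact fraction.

S = 125/21 in ≈ 5.952 in; Ia = 25/21 in ≈ 1.190 in

Dry (AMC I): CN(I) = 4.2·80/(10 − 0.058·80) = 336/(134/25) = 4200/67 ≈ 62.687
Retention S: 1000/CN − 10 with CN=62.687 → S = 125/21 ≈ 5.952 in
Ia = 0.2S: 0.2·5.952 = 1.190 in (exactly 25/21)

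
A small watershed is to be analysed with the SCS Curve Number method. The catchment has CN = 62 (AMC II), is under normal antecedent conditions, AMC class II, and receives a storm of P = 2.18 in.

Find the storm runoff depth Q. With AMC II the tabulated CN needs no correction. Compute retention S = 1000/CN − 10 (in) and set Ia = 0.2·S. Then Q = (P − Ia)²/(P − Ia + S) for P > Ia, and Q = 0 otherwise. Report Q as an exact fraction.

Q = 2187441/17017450 in ≈ 0.129 in

CN(II) = 62; AMC II needs no correction.
Max retention: S = 1000/62 − 10 = 190/31 in (≈ 6.129 in)
Ia = 0.2S: 0.2·6.129 = 1.226 in (exactly 38/31)
Since P=2.180 > Ia=1.226: effective rainfall P−Ia = 1479/1550 in
Q = (1479/1550)²/((1479/1550) + 190/31) = (2187441/2402500)/(10979/1550) = 2187441/17017450 in ≈ 0.129 in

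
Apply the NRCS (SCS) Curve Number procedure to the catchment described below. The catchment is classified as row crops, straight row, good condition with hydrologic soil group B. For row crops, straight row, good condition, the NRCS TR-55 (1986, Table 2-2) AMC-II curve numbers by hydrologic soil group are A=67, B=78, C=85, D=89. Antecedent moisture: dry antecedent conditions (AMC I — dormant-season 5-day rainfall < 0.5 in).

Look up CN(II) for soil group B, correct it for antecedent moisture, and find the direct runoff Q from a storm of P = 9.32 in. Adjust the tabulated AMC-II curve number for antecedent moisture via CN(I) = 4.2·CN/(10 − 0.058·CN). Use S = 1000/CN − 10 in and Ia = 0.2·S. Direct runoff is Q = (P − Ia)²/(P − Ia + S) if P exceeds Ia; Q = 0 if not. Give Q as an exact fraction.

Q = 26675708929/6159432825 in ≈ 4.331 in

NRCS table: row crops, straight row, good condition, soil group B → CN(II) = 78
Adjust CN=78 to AMC I: 4.2·78/(10 − 0.058·78) → (1638/5) ÷ (1369/250) = 81900/1369 ≈ 59.825
S = 1000/(81900/1369) − 10 = 5500/819 in ≈ 6.716 in
Ia = 0.2S: 0.2·6.716 = 1.343 in (exactly 1100/819)
Since P=9.320 > Ia=1.343: effective rainfall P−Ia = 163327/20475 in
Q: (163327/20475)² ÷ (300827/20475) = 26675708929/6159432825 in (≈ 4.331 in)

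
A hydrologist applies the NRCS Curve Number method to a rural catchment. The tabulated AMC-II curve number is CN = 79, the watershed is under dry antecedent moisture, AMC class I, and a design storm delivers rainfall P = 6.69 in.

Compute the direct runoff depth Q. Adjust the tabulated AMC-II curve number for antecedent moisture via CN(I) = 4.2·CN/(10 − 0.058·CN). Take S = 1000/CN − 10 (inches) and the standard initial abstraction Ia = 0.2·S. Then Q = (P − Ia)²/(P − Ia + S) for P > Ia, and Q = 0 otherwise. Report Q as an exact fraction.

Q = 1836208201/733522900 in ≈ 2.503 in

CN(I) from CN(II)=79: (4.2·79)/(10 − 0.058·79) = 7900/129 ≈ 61.240
Max retention: S = 1000/(7900/129) − 10 = 500/79 in (≈ 6.329 in)
Ia = 0.2·(500/79) = 100/79 in ≈ 1.266 in
Excess rainfall: 6.690 − 1.266 = 5.424 in; P > Ia so Q > 0
Q: (42851/7900)² ÷ (92851/7900) = 1836208201/733522900 in (≈ 2.503 in)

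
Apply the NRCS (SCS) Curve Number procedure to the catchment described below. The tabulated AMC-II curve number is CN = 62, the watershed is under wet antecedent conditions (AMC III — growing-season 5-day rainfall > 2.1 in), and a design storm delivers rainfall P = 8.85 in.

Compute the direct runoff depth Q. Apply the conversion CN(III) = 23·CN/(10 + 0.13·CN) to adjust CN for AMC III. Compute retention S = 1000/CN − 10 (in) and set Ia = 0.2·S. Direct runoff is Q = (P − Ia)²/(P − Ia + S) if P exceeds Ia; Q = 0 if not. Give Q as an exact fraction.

Adjust CN=62 to AMC III: 23·62/(10 + 0.13·62) → 1426 ÷ (903/50) = 71300/903 ≈ 78.959
Retention S: 1000/CN − 10 with CN=78.959 → S = 1900/713 ≈ 2.665 in
Ia = 0.2S: 0.2·2.665 = 0.533 in (exactly 380/713)
P − Ia = 8.850 − 0.533 = 118601/14260 ≈ 8.317 in (> 0, runoff occurs)
Q = (118601/14260)²/((118601/14260) + 1900/713) = (14066197201/203347600)/(156601/14260) = 14066197201/2233130260 in ≈ 6.299 in

Q = 14066197201/2233130260 in ≈ 6.299 in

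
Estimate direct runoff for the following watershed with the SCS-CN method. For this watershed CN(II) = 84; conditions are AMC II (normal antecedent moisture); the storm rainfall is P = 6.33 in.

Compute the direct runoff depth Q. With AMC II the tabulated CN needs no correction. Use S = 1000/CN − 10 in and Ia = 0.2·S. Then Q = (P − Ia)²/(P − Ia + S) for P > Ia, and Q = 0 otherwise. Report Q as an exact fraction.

Q = 156075049/34635300 in ≈ 4.506 in

Average conditions: CN = 84 (no AMC adjustment).
S = 1000/84 − 10 = 40/21 in ≈ 1.905 in
Initial abstraction Ia = S/5 = (40/21)/5 = 8/21 ≈ 0.381 in
P − Ia = 6.330 − 0.381 = 12493/2100 ≈ 5.949 in (> 0, runoff occurs)
Q: (12493/2100)² ÷ (16493/2100) = 156075049/34635300 in (≈ 4.506 in)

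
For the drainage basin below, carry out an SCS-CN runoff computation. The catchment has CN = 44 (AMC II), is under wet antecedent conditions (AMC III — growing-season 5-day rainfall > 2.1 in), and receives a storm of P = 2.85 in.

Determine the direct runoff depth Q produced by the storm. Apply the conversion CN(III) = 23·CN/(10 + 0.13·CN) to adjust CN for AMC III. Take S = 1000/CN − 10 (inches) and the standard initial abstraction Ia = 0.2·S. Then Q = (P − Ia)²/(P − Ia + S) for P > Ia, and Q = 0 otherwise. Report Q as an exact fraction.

CN(III) from CN(II)=44: (23·44)/(10 + 0.13·44) = 25300/393 ≈ 64.377
Max retention: S = 1000/(25300/393) − 10 = 1400/253 in (≈ 5.534 in)
Ia = 0.2·(1400/253) = 280/253 in ≈ 1.107 in
Excess rainfall: 2.850 − 1.107 = 1.743 in; P > Ia so Q > 0
Q = (8821/5060)²/((8821/5060) + 1400/253) = (77810041/25603600)/(36821/5060) = 77810041/186314260 in ≈ 0.418 in

Q = 77810041/186314260 in ≈ 0.418 in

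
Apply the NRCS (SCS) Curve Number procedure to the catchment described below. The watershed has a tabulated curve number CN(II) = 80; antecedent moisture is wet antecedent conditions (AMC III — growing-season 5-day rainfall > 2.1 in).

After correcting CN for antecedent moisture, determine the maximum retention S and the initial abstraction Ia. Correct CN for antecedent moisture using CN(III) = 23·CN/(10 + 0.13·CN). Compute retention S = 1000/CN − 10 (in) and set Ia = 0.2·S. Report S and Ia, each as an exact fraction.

CN(III) from CN(II)=80: (23·80)/(10 + 0.13·80) = 4600/51 ≈ 90.196
Max retention: S = 1000/(4600/51) − 10 = 25/23 in (≈ 1.087 in)
Ia = 0.2S: 0.2·1.087 = 0.217 in (exactly 5/23)

S = 25/23 in ≈ 1.087 in; Ia = 5/23 in ≈ 0.217 in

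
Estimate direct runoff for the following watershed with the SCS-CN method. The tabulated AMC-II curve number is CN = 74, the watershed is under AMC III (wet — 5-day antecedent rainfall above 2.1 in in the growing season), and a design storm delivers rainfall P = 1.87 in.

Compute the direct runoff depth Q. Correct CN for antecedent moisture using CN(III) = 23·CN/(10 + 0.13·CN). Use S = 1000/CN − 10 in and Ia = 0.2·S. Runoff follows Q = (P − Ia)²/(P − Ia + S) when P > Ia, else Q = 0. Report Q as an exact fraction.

Q = 17725460769/22392958700 in ≈ 0.792 in

Adjust CN=74 to AMC III: 23·74/(10 + 0.13·74) → 1702 ÷ (981/50) = 85100/981 ≈ 86.748
Retention S: 1000/CN − 10 with CN=86.748 → S = 1300/851 ≈ 1.528 in
Initial abstraction Ia = S/5 = (1300/851)/5 = 260/851 ≈ 0.306 in
Excess rainfall: 1.870 − 0.306 = 1.564 in; P > Ia so Q > 0
Q: (133137/85100)² ÷ (263137/85100) = 17725460769/22392958700 in (≈ 0.792 in)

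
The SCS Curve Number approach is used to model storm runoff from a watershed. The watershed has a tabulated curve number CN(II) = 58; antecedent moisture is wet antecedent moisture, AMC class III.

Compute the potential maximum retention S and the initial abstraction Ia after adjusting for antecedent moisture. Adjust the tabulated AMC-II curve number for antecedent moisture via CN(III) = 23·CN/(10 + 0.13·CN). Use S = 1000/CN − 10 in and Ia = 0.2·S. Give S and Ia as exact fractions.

Adjust CN=58 to AMC III: 23·58/(10 + 0.13·58) → 1334 ÷ (877/50) = 66700/877 ≈ 76.055
Max retention: S = 1000/(66700/877) − 10 = 2100/667 in (≈ 3.148 in)
Initial abstraction Ia = S/5 = (2100/667)/5 = 420/667 ≈ 0.630 in

S = 2100/667 in ≈ 3.148 in; Ia = 420/667 in ≈ 0.630 in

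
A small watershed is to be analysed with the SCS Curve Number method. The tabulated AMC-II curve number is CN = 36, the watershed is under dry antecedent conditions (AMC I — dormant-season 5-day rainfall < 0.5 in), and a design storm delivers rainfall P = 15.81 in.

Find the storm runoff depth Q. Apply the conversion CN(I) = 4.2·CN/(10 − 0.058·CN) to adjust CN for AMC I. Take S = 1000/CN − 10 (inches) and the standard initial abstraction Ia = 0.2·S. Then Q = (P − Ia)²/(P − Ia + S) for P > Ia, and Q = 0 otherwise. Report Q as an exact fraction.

Adjust CN=36 to AMC I: 4.2·36/(10 − 0.058·36) → (756/5) ÷ (989/125) = 18900/989 ≈ 19.110
S = 1000/(18900/989) − 10 = 8000/189 in ≈ 42.328 in
Ia = 0.2S: 0.2·42.328 = 8.466 in (exactly 1600/189)
Excess rainfall: 15.810 − 8.466 = 7.344 in; P > Ia so Q > 0
Q = (138809/18900)²/((138809/18900) + 8000/189) = (19267938481/357210000)/(938809/18900) = 19267938481/17743490100 in ≈ 1.086 in

Q = 19267938481/17743490100 in ≈ 1.086 in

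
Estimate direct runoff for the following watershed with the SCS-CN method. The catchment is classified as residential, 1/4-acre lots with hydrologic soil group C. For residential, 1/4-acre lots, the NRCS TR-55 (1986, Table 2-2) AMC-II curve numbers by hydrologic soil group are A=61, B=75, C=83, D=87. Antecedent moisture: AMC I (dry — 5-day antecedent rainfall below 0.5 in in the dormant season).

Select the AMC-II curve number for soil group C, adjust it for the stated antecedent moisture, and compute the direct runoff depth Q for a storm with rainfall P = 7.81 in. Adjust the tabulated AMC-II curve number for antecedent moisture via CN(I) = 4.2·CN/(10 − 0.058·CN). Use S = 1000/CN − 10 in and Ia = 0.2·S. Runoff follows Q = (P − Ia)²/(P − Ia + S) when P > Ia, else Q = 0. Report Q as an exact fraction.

Q = 1419155186089/355795626900 in ≈ 3.989 in

NRCS table: residential, 1/4-acre lots, soil group C → CN(II) = 83
Dry (AMC I): CN(I) = 4.2·83/(10 − 0.058·83) = (1743/5)/(2593/500) = 174300/2593 ≈ 67.219
Max retention: S = 1000/(174300/2593) − 10 = 8500/1743 in (≈ 4.877 in)
Ia = 0.2·(8500/1743) = 1700/1743 in ≈ 0.975 in
Since P=7.810 > Ia=0.975: effective rainfall P−Ia = 1191283/174300 in
Q: (1191283/174300)² ÷ (2041283/174300) = 1419155186089/355795626900 in (≈ 3.989 in)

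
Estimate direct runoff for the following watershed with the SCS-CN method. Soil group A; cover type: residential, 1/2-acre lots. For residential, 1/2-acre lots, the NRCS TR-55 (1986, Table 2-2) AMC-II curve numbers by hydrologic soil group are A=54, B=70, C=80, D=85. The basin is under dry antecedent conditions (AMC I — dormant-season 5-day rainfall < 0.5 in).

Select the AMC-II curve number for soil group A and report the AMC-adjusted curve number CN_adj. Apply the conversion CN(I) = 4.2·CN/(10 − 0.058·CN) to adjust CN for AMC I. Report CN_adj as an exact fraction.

NRCS table: residential, 1/2-acre lots, soil group A → CN(II) = 54
CN(I) from CN(II)=54: (4.2·54)/(10 − 0.058·54) = 56700/1717 ≈ 33.023

CN_adj = 56700/1717 ≈ 33.023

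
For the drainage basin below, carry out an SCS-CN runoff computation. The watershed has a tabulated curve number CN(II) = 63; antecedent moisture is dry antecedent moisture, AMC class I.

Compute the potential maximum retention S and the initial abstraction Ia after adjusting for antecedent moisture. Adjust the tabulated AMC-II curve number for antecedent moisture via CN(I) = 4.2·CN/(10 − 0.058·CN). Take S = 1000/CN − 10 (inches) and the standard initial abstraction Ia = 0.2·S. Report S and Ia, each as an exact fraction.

S = 18500/1323 in ≈ 13.983 in; Ia = 3700/1323 in ≈ 2.797 in

Adjust CN=63 to AMC I: 4.2·63/(10 − 0.058·63) → (1323/5) ÷ (3173/500) = 132300/3173 ≈ 41.696
S = 1000/(132300/3173) − 10 = 18500/1323 in ≈ 13.983 in
Initial abstraction Ia = S/5 = (18500/1323)/5 = 3700/1323 ≈ 2.797 in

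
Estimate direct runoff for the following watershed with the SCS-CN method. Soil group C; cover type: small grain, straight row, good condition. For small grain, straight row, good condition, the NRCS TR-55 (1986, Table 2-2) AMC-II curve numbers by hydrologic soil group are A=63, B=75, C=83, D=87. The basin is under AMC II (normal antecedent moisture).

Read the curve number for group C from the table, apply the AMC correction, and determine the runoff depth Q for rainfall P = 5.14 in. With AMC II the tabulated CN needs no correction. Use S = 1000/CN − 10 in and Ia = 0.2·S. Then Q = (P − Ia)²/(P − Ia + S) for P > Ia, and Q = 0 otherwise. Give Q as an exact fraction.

NRCS table: small grain, straight row, good condition, soil group C → CN(II) = 83
AMC II — tabulated CN = 83 applies directly.
S = 1000/83 − 10 = 170/83 in ≈ 2.048 in
Initial abstraction Ia = S/5 = (170/83)/5 = 34/83 ≈ 0.410 in
Excess rainfall: 5.140 − 0.410 = 4.730 in; P > Ia so Q > 0
Q = (19631/4150)²/((19631/4150) + 170/83) = (385376161/17222500)/(28131/4150) = 385376161/116743650 in ≈ 3.301 in

Q = 385376161/116743650 in ≈ 3.301 in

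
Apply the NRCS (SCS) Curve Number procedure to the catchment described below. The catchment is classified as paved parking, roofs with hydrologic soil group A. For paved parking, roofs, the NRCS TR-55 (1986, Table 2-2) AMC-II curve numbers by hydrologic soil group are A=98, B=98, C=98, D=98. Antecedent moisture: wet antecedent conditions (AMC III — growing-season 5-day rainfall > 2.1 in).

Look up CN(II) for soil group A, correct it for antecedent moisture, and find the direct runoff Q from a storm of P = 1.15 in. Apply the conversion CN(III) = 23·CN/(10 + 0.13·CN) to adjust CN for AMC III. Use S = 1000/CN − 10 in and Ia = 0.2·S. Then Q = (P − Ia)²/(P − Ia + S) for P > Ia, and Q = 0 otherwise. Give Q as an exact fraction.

Q = 651321441/620323340 in ≈ 1.050 in

NRCS table: paved parking, roofs, soil group A → CN(II) = 98
Adjust CN=98 to AMC III: 23·98/(10 + 0.13·98) → 2254 ÷ (1137/50) = 112700/1137 ≈ 99.120
S = 1000/(112700/1137) − 10 = 100/1127 in ≈ 0.089 in
Ia = 0.2·(100/1127) = 20/1127 in ≈ 0.018 in
Since P=1.150 > Ia=0.018: effective rainfall P−Ia = 25521/22540 in
Q: (25521/22540)² ÷ (27521/22540) = 651321441/620323340 in (≈ 1.050 in)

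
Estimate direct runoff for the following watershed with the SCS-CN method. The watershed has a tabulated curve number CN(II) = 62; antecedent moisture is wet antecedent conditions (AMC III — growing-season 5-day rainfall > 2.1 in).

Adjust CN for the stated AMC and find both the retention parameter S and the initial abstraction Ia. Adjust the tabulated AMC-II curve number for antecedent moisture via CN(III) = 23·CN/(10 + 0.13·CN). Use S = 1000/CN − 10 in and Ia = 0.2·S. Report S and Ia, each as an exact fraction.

Wet (AMC III): CN(III) = 23·62/(10 + 0.13·62) = 1426/(903/50) = 71300/903 ≈ 78.959
S = 1000/(71300/903) − 10 = 1900/713 in ≈ 2.665 in
Ia = 0.2·(1900/713) = 380/713 in ≈ 0.533 in

S = 1900/713 in ≈ 2.665 in; Ia = 380/713 in ≈ 0.533 in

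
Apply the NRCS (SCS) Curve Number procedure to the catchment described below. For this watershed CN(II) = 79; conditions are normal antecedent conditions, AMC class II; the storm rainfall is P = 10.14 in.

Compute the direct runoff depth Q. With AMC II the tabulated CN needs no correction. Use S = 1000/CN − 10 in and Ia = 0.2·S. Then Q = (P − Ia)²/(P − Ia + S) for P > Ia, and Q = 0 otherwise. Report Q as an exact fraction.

Q = 480143403/63796450 in ≈ 7.526 in

Average conditions: CN = 79 (no AMC adjustment).
Retention S: 1000/CN − 10 with CN=79.000 → S = 210/79 ≈ 2.658 in
Ia = 0.2·(210/79) = 42/79 in ≈ 0.532 in
Since P=10.140 > Ia=0.532: effective rainfall P−Ia = 37953/3950 in
Q = (37953/3950)²/((37953/3950) + 210/79) = (1440430209/15602500)/(48453/3950) = 480143403/63796450 in ≈ 7.526 in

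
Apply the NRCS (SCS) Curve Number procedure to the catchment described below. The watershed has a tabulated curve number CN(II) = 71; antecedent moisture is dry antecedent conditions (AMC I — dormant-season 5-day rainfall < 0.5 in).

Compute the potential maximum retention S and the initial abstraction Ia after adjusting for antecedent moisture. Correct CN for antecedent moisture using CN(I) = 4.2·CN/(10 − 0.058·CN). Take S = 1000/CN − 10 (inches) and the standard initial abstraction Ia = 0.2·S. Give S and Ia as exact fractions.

Dry (AMC I): CN(I) = 4.2·71/(10 − 0.058·71) = (1491/5)/(2941/500) = 149100/2941 ≈ 50.697
S = 1000/(149100/2941) − 10 = 14500/1491 in ≈ 9.725 in
Initial abstraction Ia = S/5 = (14500/1491)/5 = 2900/1491 ≈ 1.945 in

S = 14500/1491 in ≈ 9.725 in; Ia = 2900/1491 in ≈ 1.945 in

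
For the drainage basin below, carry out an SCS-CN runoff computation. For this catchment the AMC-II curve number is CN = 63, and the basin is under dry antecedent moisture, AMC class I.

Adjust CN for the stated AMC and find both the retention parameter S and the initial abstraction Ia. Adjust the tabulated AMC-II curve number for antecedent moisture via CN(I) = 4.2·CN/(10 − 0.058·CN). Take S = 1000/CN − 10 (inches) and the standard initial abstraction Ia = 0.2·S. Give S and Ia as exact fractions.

Adjust CN=63 to AMC I: 4.2·63/(10 − 0.058·63) → (1323/5) ÷ (3173/500) = 132300/3173 ≈ 41.696
Max retention: S = 1000/(132300/3173) − 10 = 18500/1323 in (≈ 13.983 in)
Ia = 0.2S: 0.2·13.983 = 2.797 in (exactly 3700/1323)

S = 18500/1323 in ≈ 13.983 in; Ia = 3700/1323 in ≈ 2.797 in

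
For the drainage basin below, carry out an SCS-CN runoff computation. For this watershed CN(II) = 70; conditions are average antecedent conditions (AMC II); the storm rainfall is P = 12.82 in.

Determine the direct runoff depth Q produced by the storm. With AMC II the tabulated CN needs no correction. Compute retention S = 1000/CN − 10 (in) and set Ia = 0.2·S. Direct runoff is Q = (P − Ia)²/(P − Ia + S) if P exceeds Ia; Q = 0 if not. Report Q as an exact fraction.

Average conditions: CN = 70 (no AMC adjustment).
S = 1000/70 − 10 = 30/7 in ≈ 4.286 in
Ia = 0.2·(30/7) = 6/7 in ≈ 0.857 in
P − Ia = 12.820 − 0.857 = 4187/350 ≈ 11.963 in (> 0, runoff occurs)
Q: (4187/350)² ÷ (5687/350) = 17530969/1990450 in (≈ 8.808 in)

Q = 17530969/1990450 in ≈ 8.808 in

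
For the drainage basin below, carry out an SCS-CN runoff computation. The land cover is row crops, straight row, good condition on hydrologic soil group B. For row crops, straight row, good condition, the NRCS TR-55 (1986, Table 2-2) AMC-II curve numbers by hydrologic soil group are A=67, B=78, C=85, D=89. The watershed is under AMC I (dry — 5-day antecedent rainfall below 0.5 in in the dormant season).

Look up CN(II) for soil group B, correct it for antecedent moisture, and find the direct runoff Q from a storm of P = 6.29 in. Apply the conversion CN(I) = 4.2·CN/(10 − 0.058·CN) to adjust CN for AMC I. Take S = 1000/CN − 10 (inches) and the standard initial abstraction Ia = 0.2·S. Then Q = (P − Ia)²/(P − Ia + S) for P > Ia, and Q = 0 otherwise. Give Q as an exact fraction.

Q = 164147332801/78226866900 in ≈ 2.098 in

NRCS table: row crops, straight row, good condition, soil group B → CN(II) = 78
Dry (AMC I): CN(I) = 4.2·78/(10 − 0.058·78) = (1638/5)/(1369/250) = 81900/1369 ≈ 59.825
Max retention: S = 1000/(81900/1369) − 10 = 5500/819 in (≈ 6.716 in)
Initial abstraction Ia = S/5 = (5500/819)/5 = 1100/819 ≈ 1.343 in
P − Ia = 6.290 − 1.343 = 405151/81900 ≈ 4.947 in (> 0, runoff occurs)
Runoff Q = (P−Ia)²/(P−Ia+S) = (4.947)²/(4.947+6.716) = 164147332801/78226866900 ≈ 2.098 in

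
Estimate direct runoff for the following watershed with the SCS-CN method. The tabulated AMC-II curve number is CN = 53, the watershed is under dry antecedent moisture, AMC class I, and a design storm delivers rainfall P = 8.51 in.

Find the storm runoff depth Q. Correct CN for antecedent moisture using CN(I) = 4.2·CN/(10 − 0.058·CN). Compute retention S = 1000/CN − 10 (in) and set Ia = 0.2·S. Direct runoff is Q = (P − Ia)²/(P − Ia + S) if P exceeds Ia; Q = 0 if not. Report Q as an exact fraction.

Q = 227684528569/314663241900 in ≈ 0.724 in

Adjust CN=53 to AMC I: 4.2·53/(10 − 0.058·53) → (1113/5) ÷ (3463/500) = 111300/3463 ≈ 32.140
S = 1000/(111300/3463) − 10 = 23500/1113 in ≈ 21.114 in
Ia = 0.2S: 0.2·21.114 = 4.223 in (exactly 4700/1113)
Excess rainfall: 8.510 − 4.223 = 4.287 in; P > Ia so Q > 0
Runoff Q = (P−Ia)²/(P−Ia+S) = (4.287)²/(4.287+21.114) = 227684528569/314663241900 ≈ 0.724 in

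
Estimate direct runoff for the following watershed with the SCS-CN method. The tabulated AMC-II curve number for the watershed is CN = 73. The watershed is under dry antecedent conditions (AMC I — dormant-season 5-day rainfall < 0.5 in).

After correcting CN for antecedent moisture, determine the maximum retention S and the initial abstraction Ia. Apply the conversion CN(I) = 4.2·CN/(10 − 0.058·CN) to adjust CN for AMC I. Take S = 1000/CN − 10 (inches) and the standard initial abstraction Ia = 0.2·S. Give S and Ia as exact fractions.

S = 4500/511 in ≈ 8.806 in; Ia = 900/511 in ≈ 1.761 in

Dry (AMC I): CN(I) = 4.2·73/(10 − 0.058·73) = (1533/5)/(2883/500) = 51100/961 ≈ 53.174
S = 1000/(51100/961) − 10 = 4500/511 in ≈ 8.806 in
Initial abstraction Ia = S/5 = (4500/511)/5 = 900/511 ≈ 1.761 in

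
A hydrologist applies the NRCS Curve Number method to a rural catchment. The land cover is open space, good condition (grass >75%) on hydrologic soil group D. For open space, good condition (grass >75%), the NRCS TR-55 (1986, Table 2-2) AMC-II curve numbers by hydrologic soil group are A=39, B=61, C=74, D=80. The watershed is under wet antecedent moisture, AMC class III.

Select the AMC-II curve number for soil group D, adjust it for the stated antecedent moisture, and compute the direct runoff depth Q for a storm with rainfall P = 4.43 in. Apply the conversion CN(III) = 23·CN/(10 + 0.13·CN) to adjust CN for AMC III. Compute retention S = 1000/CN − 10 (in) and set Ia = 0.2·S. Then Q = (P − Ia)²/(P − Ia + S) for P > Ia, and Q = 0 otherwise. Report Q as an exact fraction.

NRCS table: open space, good condition (grass >75%), soil group D → CN(II) = 80
Wet (AMC III): CN(III) = 23·80/(10 + 0.13·80) = 1840/(102/5) = 4600/51 ≈ 90.196
Retention S: 1000/CN − 10 with CN=90.196 → S = 25/23 ≈ 1.087 in
Ia = 0.2S: 0.2·1.087 = 0.217 in (exactly 5/23)
Since P=4.430 > Ia=0.217: effective rainfall P−Ia = 9689/2300 in
Q = (9689/2300)²/((9689/2300) + 25/23) = (93876721/5290000)/(12189/2300) = 93876721/28034700 in ≈ 3.349 in

Q = 93876721/28034700 in ≈ 3.349 in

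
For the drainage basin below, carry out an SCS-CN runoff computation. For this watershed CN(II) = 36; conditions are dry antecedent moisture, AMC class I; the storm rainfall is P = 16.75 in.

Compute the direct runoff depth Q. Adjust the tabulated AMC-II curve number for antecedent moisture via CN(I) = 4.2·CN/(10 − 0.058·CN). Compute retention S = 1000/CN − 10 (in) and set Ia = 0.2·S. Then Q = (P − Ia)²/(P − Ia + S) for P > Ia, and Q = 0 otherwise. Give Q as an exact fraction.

Q = 39225169/28926828 in ≈ 1.356 in

Dry (AMC I): CN(I) = 4.2·36/(10 − 0.058·36) = (756/5)/(989/125) = 18900/989 ≈ 19.110
Retention S: 1000/CN − 10 with CN=19.110 → S = 8000/189 ≈ 42.328 in
Ia = 0.2S: 0.2·42.328 = 8.466 in (exactly 1600/189)
P − Ia = 16.750 − 8.466 = 6263/756 ≈ 8.284 in (> 0, runoff occurs)
Q = (6263/756)²/((6263/756) + 8000/189) = (39225169/571536)/(38263/756) = 39225169/28926828 in ≈ 1.356 in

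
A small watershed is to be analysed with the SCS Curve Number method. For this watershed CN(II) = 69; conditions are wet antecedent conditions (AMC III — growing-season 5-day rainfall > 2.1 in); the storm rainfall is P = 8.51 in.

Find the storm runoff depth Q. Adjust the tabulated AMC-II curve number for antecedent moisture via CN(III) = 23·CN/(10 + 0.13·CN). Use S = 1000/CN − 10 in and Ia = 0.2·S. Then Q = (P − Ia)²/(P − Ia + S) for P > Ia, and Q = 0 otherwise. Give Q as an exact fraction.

CN(III) from CN(II)=69: (23·69)/(10 + 0.13·69) = 158700/1897 ≈ 83.658
Retention S: 1000/CN − 10 with CN=83.658 → S = 3100/1587 ≈ 1.953 in
Initial abstraction Ia = S/5 = (3100/1587)/5 = 620/1587 ≈ 0.391 in
Since P=8.510 > Ia=0.391: effective rainfall P−Ia = 1288537/158700 in
Q = (1288537/158700)²/((1288537/158700) + 3100/1587) = (1660327600369/25185690000)/(1598537/158700) = 1660327600369/253687821900 in ≈ 6.545 in

Q = 1660327600369/253687821900 in ≈ 6.545 in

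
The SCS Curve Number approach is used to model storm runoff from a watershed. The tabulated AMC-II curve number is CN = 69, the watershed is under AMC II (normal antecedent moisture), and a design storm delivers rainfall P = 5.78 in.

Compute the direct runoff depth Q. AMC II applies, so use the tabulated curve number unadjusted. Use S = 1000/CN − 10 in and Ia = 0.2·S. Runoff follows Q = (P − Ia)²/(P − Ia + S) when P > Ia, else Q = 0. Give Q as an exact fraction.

Q = 283619281/111576450 in ≈ 2.542 in

AMC II — tabulated CN = 69 applies directly.
Max retention: S = 1000/69 − 10 = 310/69 in (≈ 4.493 in)
Ia = 0.2·(310/69) = 62/69 in ≈ 0.899 in
Excess rainfall: 5.780 − 0.899 = 4.881 in; P > Ia so Q > 0
Q = (16841/3450)²/((16841/3450) + 310/69) = (283619281/11902500)/(32341/3450) = 283619281/111576450 in ≈ 2.542 in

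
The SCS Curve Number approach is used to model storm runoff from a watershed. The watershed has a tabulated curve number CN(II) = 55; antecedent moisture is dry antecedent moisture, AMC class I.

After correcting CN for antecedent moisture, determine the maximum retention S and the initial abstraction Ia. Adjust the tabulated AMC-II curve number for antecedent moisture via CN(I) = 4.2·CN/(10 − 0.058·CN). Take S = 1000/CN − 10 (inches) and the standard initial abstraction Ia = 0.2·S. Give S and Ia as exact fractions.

S = 1500/77 in ≈ 19.481 in; Ia = 300/77 in ≈ 3.896 in

CN(I) from CN(II)=55: (4.2·55)/(10 − 0.058·55) = 7700/227 ≈ 33.921
S = 1000/(7700/227) − 10 = 1500/77 in ≈ 19.481 in
Ia = 0.2S: 0.2·19.481 = 3.896 in (exactly 300/77)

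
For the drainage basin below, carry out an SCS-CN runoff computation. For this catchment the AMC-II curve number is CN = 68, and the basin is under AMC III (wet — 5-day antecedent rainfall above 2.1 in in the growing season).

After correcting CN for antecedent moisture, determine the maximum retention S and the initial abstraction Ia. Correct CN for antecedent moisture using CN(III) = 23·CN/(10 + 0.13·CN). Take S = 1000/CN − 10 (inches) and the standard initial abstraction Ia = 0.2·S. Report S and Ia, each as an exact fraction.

CN(III) from CN(II)=68: (23·68)/(10 + 0.13·68) = 39100/471 ≈ 83.015
Retention S: 1000/CN − 10 with CN=83.015 → S = 800/391 ≈ 2.046 in
Initial abstraction Ia = S/5 = (800/391)/5 = 160/391 ≈ 0.409 in

S = 800/391 in ≈ 2.046 in; Ia = 160/391 in ≈ 0.409 in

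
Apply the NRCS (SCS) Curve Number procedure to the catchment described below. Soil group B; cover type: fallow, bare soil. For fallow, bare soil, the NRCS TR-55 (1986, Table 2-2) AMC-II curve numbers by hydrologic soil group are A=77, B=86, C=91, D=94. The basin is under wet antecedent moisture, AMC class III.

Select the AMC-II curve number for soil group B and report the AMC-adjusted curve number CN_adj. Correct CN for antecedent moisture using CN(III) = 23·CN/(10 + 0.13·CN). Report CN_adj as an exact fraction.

CN_adj = 98900/1059 ≈ 93.390

NRCS table: fallow, bare soil, soil group B → CN(II) = 86
CN(III) from CN(II)=86: (23·86)/(10 + 0.13·86) = 98900/1059 ≈ 93.390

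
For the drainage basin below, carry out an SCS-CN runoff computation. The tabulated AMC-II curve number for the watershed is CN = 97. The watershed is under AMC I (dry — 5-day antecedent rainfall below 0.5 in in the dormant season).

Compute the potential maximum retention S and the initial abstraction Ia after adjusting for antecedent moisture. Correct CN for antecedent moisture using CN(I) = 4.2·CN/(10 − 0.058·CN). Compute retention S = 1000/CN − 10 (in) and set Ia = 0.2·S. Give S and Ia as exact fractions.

S = 500/679 in ≈ 0.736 in; Ia = 100/679 in ≈ 0.147 in

Adjust CN=97 to AMC I: 4.2·97/(10 − 0.058·97) → (2037/5) ÷ (2187/500) = 67900/729 ≈ 93.141
Max retention: S = 1000/(67900/729) − 10 = 500/679 in (≈ 0.736 in)
Ia = 0.2S: 0.2·0.736 = 0.147 in (exactly 100/679)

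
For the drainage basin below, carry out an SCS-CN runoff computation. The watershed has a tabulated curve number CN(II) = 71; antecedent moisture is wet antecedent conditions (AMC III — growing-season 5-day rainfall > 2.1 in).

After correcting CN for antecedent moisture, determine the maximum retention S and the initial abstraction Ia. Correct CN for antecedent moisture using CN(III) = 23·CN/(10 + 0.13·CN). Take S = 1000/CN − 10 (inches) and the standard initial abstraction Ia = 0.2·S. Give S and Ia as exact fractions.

CN(III) from CN(II)=71: (23·71)/(10 + 0.13·71) = 163300/1923 ≈ 84.919
Retention S: 1000/CN − 10 with CN=84.919 → S = 2900/1633 ≈ 1.776 in
Ia = 0.2·(2900/1633) = 580/1633 in ≈ 0.355 in

S = 2900/1633 in ≈ 1.776 in; Ia = 580/1633 in ≈ 0.355 in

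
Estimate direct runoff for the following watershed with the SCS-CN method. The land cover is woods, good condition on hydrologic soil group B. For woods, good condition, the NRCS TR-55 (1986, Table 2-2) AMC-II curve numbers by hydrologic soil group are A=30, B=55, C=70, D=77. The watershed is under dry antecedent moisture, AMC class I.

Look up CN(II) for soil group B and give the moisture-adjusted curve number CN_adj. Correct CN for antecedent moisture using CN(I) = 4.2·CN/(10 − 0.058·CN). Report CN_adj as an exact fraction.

NRCS table: woods, good condition, soil group B → CN(II) = 55
Dry (AMC I): CN(I) = 4.2·55/(10 − 0.058·55) = 231/(681/100) = 7700/227 ≈ 33.921

CN_adj = 7700/227 ≈ 33.921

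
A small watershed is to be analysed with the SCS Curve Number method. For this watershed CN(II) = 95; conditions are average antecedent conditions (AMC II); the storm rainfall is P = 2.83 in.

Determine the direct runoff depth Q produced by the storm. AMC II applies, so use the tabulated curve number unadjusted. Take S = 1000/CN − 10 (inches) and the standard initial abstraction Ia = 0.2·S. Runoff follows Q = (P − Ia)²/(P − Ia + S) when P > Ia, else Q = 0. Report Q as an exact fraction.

Q = 26801329/11736300 in ≈ 2.284 in

Average conditions: CN = 95 (no AMC adjustment).
Retention S: 1000/CN − 10 with CN=95.000 → S = 10/19 ≈ 0.526 in
Initial abstraction Ia = S/5 = (10/19)/5 = 2/19 ≈ 0.105 in
P − Ia = 2.830 − 0.105 = 5177/1900 ≈ 2.725 in (> 0, runoff occurs)
Q = (5177/1900)²/((5177/1900) + 10/19) = (26801329/3610000)/(6177/1900) = 26801329/11736300 in ≈ 2.284 in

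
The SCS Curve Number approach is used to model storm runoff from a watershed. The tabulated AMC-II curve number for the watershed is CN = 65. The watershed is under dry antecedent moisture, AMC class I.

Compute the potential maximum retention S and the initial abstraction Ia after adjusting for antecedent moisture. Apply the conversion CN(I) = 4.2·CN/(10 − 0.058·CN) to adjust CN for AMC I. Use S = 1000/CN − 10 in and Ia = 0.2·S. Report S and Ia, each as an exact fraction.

Dry (AMC I): CN(I) = 4.2·65/(10 − 0.058·65) = 273/(623/100) = 3900/89 ≈ 43.820
Retention S: 1000/CN − 10 with CN=43.820 → S = 500/39 ≈ 12.821 in
Initial abstraction Ia = S/5 = (500/39)/5 = 100/39 ≈ 2.564 in

S = 500/39 in ≈ 12.821 in; Ia = 100/39 in ≈ 2.564 in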